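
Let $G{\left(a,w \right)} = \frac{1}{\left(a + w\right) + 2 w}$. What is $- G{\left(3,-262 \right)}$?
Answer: $\frac{1}{783} \approx 0.0012771$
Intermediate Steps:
$G{\left(a,w \right)} = \frac{1}{a + 3 w}$
$- G{\left(3,-262 \right)} = - \frac{1}{3 + 3 \left(-262\right)} = - \frac{1}{3 - 786} = - \frac{1}{-783} = \left(-1\right) \left(- \frac{1}{783}\right) = \frac{1}{783}$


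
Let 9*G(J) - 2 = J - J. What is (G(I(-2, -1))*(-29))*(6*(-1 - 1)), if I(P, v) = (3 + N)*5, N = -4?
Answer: 232/3 ≈ 77.333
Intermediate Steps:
I(P, v) = -5 (I(P, v) = (3 - 4)*5 = -1*5 = -5)
G(J) = 2/9 (G(J) = 2/9 + (J - J)/9 = 2/9 + (⅑)*0 = 2/9 + 0 = 2/9)
(G(I(-2, -1))*(-29))*(6*(-1 - 1)) = ((2/9)*(-29))*(6*(-1 - 1)) = -116*(-2)/3 = -58/9*(-12) = 232/3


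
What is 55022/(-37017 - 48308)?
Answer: -55022/85325 ≈ -0.64485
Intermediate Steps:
55022/(-37017 - 48308) = 55022/(-85325) = 55022*(-1/85325) = -55022/85325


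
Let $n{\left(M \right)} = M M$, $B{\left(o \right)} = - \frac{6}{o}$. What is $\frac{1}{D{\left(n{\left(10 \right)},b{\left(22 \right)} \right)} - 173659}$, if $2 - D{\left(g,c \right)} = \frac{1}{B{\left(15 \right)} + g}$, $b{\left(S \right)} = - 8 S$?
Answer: $- \frac{498}{86481191} \approx -5.7585 \cdot 10^{-6}$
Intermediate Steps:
$n{\left(M \right)} = M^{2}$
$b{\left(S \right)} = - 8 S$
$D{\left(g,c \right)} = 2 - \frac{1}{- \frac{2}{5} + g}$ ($D{\left(g,c \right)} = 2 - \frac{1}{- \frac{6}{15} + g} = 2 - \frac{1}{\left(-6\right) \frac{1}{15} + g} = 2 - \frac{1}{- \frac{2}{5} + g}$)
$\frac{1}{D{\left(n{\left(10 \right)},b{\left(22 \right)} \right)} - 173659} = \frac{1}{\frac{-9 + 10 \cdot 10^{2}}{-2 + 5 \cdot 10^{2}} - 173659} = \frac{1}{\frac{-9 + 10 \cdot 100}{-2 + 5 \cdot 100} - 173659} = \frac{1}{\frac{-9 + 1000}{-2 + 500} - 173659} = \frac{1}{\frac{1}{498} \cdot 991 - 173659} = \frac{1}{\frac{991}{498} - 173659} = \frac{1}{- \frac{86481191}{498}} = - \frac{498}{86481191}$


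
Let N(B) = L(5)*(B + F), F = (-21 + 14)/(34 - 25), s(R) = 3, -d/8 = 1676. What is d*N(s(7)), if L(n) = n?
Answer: -1340800/9 ≈ -1.4898e+5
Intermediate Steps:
d = -13408 (d = -8*1676 = -13408)
F = -7/9 ≈ -0.77778
N(B) = -35/9 + 5*B (N(B) = 5*(B - 7/9) = 5*(-7/9 + B) = -35/9 + 5*B)
d*N(s(7)) = -13408*(-35/9 + 5*3) = -13408*(-35/9 + 15) = -13408*100/9 = -1340800/9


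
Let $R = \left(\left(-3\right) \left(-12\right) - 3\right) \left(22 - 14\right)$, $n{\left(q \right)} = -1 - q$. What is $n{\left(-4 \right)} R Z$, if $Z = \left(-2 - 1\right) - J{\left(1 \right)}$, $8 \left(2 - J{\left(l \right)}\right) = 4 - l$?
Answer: $-3663$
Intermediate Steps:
$J{\left(l \right)} = \frac{3}{2} + \frac{l}{8}$ ($J{\left(l \right)} = 2 - \frac{4 - l}{8} = 2 + \left(- \frac{1}{2} + \frac{l}{8}\right) = \frac{3}{2} + \frac{l}{8}$)
$Z = - \frac{37}{8}$ ($Z = \left(-2 - 1\right) - \left(\frac{3}{2} + \frac{1}{8} \cdot 1\right) = -3 - \left(\frac{3}{2} + \frac{1}{8}\right) = -3 - \frac{13}{8} = - \frac{37}{8} \approx -4.625$)
$R = 264$ ($R = \left(36 - 3\right) 8 = 33 \cdot 8 = 264$)
$n{\left(-4 \right)} R Z = \left(-1 - -4\right) 264 \left(- \frac{37}{8}\right) = \left(-1 + 4\right) 264 \left(- \frac{37}{8}\right) = 3 \cdot 264 \left(- \frac{37}{8}\right) = 792 \left(- \frac{37}{8}\right) = -3663$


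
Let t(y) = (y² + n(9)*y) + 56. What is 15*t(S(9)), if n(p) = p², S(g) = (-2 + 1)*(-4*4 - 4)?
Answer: 31140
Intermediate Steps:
S(g) = 20 (S(g) = -(-16 - 4) = -1*(-20) = 20)
t(y) = 56 + y² + 81*y (t(y) = (y² + 9²*y) + 56 = (y² + 81*y) + 56 = 56 + y² + 81*y)
15*t(S(9)) = 15*(56 + 20² + 81*20) = 15*(56 + 400 + 1620) = 15*2076 = 31140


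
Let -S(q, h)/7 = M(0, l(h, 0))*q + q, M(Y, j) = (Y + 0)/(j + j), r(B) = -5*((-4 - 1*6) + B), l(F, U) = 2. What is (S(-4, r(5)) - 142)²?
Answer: 12996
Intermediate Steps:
r(B) = 50 - 5*B (r(B) = -5*((-4 - 6) + B) = -5*(-10 + B) = 50 - 5*B)
M(Y, j) = Y/(2*j) (M(Y, j) = Y/((2*j)) = Y*(1/(2*j)) = Y/(2*j))
S(q, h) = -7*q (S(q, h) = -7*(((½)*0/2)*q + q) = -7*(((½)*0*(½))*q + q) = -7*(0*q + q) = -7*(0 + q) = -7*q)
(S(-4, r(5)) - 142)² = (-7*(-4) - 142)² = (28 - 142)² = (-114)² = 12996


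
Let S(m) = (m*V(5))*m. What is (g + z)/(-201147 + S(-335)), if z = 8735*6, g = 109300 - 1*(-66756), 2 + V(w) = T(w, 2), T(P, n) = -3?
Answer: -16319/54448 ≈ -0.29972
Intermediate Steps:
V(w) = -5 (V(w) = -2 - 3 = -5)
S(m) = -5*m² (S(m) = (m*(-5))*m = (-5*m)*m = -5*m²)
g = 176056 (g = 109300 + 66756 = 176056)
z = 52410
(g + z)/(-201147 + S(-335)) = (176056 + 52410)/(-201147 - 5*(-335)²) = 228466/(-201147 - 5*112225) = 228466/(-201147 - 561125) = 228466/(-762272) = 228466*(-1/762272) = -16319/54448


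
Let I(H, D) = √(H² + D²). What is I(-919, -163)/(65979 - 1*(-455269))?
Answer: √871130/521248 ≈ 0.0017906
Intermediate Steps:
I(H, D) = √(D² + H²)
I(-919, -163)/(65979 - 1*(-455269)) = √((-163)² + (-919)²)/(65979 - 1*(-455269)) = √(26569 + 844561)/(65979 + 455269) = √871130/521248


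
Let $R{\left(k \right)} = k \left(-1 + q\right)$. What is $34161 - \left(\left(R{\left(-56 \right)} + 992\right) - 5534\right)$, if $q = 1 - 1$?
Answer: $38647$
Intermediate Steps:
$q = 0$ ($q = 1 - 1 = 0$)
$R{\left(k \right)} = - k$ ($R{\left(k \right)} = k \left(-1 + 0\right) = k \left(-1\right) = - k$)
$34161 - \left(\left(R{\left(-56 \right)} + 992\right) - 5534\right) = 34161 - \left(\left(\left(-1\right) \left(-56\right) + 992\right) - 5534\right) = 34161 - \left(\left(56 + 992\right) - 5534\right) = 34161 - \left(1048 - 5534\right) = 34161 - -4486 = 34161 + 4486 = 38647$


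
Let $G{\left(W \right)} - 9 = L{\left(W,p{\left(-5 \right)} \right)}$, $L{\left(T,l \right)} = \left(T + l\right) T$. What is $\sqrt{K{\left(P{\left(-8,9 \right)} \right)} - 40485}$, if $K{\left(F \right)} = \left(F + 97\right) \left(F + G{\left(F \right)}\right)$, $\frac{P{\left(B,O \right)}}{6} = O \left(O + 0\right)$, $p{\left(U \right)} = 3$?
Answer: $\sqrt{138800382} \approx 11781.0$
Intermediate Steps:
$P{\left(B,O \right)} = 6 O^{2}$ ($P{\left(B,O \right)} = 6 O \left(O + 0\right) = 6 O O = 6 O^{2}$)
$L{\left(T,l \right)} = T \left(T + l\right)$
$G{\left(W \right)} = 9 + W \left(3 + W\right)$ ($G{\left(W \right)} = 9 + W \left(W + 3\right) = 9 + W \left(3 + W\right)$)
$K{\left(F \right)} = \left(97 + F\right) \left(9 + F + F \left(3 + F\right)\right)$ ($K{\left(F \right)} = \left(F + 97\right) \left(F + \left(9 + F \left(3 + F\right)\right)\right) = \left(97 + F\right) \left(9 + F + F \left(3 + F\right)\right)$)
$\sqrt{K{\left(P{\left(-8,9 \right)} \right)} - 40485} = \sqrt{\left(873 + \left(6 \cdot 9^{2}\right)^{3} + 101 \left(6 \cdot 9^{2}\right)^{2} + 397 \cdot 6 \cdot 9^{2}\right) - 40485} = \sqrt{\left(873 + \left(6 \cdot 81\right)^{3} + 101 \left(6 \cdot 81\right)^{2} + 397 \cdot 6 \cdot 81\right) - 40485} = \sqrt{\left(873 + 486^{3} + 101 \cdot 486^{2} + 397 \cdot 486\right) - 40485} = \sqrt{\left(873 + 114791256 + 101 \cdot 236196 + 192942\right) - 40485} = \sqrt{\left(873 + 114791256 + 23855796 + 192942\right) - 40485} = \sqrt{138840867 - 40485} = \sqrt{138800382}$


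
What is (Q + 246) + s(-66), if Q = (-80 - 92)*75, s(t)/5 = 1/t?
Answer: -835169/66 ≈ -12654.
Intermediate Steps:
s(t) = 5/t
Q = -12900 (Q = -172*75 = -12900)
(Q + 246) + s(-66) = (-12900 + 246) + 5/(-66) = -12654 + 5*(-1/66) = -12654 - 5/66 = -835169/66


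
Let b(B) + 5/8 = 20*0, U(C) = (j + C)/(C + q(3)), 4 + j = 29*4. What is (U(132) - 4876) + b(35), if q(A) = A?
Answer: -5264803/1080 ≈ -4874.8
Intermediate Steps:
j = 112 (j = -4 + 29*4 = -4 + 116 = 112)
U(C) = (112 + C)/(3 + C) (U(C) = (112 + C)/(C + 3) = (112 + C)/(3 + C))
b(B) = -5/8 (b(B) = -5/8 + 20*0 = -5/8 + 0 = -5/8)
(U(132) - 4876) + b(35) = ((112 + 132)/(3 + 132) - 4876) - 5/8 = (244/135 - 4876) - 5/8 = -658016/135 - 5/8 = -5264803/1080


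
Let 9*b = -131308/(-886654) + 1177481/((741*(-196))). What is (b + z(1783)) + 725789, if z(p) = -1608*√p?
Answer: 22135901948461391/30499124292 - 1608*√1783 ≈ 6.5789e+5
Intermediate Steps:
b = -26972304997/30499124292 (b = (-131308/(-886654) + 1177481/((741*(-196))))/9 = (-131308*(-1/886654) + 1177481/(-145236))/9 = (65654/443327 + 1177481*(-1/145236))/9 = (65654/443327 - 1177481/145236)/9 = (⅑)*(-26972304997/3388791588) = -26972304997/30499124292 ≈ -0.88436)
(b + z(1783)) + 725789 = (-26972304997/30499124292 - 1608*√1783) + 725789 = 22135901948461391/30499124292 - 1608*√1783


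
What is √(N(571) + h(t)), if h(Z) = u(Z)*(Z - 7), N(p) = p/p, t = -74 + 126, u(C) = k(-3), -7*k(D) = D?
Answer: √994/7 ≈ 4.5040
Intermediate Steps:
k(D) = -D/7
u(C) = 3/7 (u(C) = -⅐*(-3) = 3/7)
t = 52
N(p) = 1
h(Z) = -3 + 3*Z/7 (h(Z) = 3*(Z - 7)/7 = 3*(-7 + Z)/7 = -3 + 3*Z/7)
√(N(571) + h(t)) = √(1 + (-3 + (3/7)*52)) = √(1 + (-3 + 156/7)) = √(1 + 135/7) = √(142/7) = √994/7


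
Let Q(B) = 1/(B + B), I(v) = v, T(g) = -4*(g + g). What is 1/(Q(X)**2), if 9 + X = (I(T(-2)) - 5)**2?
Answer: 50176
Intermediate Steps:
T(g) = -8*g
X = 112 (X = -9 + (-8*(-2) - 5)**2 = -9 + (16 - 5)**2 = -9 + 11**2 = -9 + 121 = 112)
Q(B) = 1/(2*B)
1/(Q(X)**2) = 1/(((1/2)/112)**2) = 1/(((1/2)*(1/112))**2) = 1/((1/224)**2) = 1/(1/50176) = 50176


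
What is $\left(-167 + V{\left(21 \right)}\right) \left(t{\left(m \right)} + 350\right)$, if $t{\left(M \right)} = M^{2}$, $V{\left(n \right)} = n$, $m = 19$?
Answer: $-103806$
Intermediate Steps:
$\left(-167 + V{\left(21 \right)}\right) \left(t{\left(m \right)} + 350\right) = \left(-167 + 21\right) \left(19^{2} + 350\right) = - 146 \left(361 + 350\right) = \left(-146\right) 711 = -103806$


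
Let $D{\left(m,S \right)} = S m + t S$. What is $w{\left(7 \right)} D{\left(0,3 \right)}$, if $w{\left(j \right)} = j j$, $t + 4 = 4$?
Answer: $0$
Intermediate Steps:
$t = 0$ ($t = -4 + 4 = 0$)
$D{\left(m,S \right)} = S m$ ($D{\left(m,S \right)} = S m + 0 S = S m + 0 = S m$)
$w{\left(j \right)} = j^{2}$
$w{\left(7 \right)} D{\left(0,3 \right)} = 7^{2} \cdot 3 \cdot 0 = 49 \cdot 0 = 0$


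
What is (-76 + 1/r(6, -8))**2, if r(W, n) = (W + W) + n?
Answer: 91809/16 ≈ 5738.1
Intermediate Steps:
r(W, n) = n + 2*W (r(W, n) = 2*W + n = n + 2*W)
(-76 + 1/r(6, -8))**2 = (-76 + 1/(-8 + 2*6))**2 = (-76 + 1/(-8 + 12))**2 = (-76 + 1/4)**2 = (-303/4)**2 = 91809/16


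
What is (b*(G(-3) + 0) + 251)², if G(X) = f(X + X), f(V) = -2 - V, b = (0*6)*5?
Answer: 63001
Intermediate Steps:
b = 0 (b = 0*5 = 0)
G(X) = -2 - 2*X (G(X) = -2 - (X + X) = -2 - 2*X)
(b*(G(-3) + 0) + 251)² = (0*((-2 - 2*(-3)) + 0) + 251)² = (0*((-2 + 6) + 0) + 251)² = (0*(4 + 0) + 251)² = (0*4 + 251)² = (0 + 251)² = 251² = 63001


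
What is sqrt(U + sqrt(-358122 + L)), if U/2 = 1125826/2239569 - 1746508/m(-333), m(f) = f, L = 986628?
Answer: sqrt(480959357038460 + 137540838483*sqrt(69834))/214119 ≈ 106.22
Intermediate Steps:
U = 20216021060/1927071 (U = 2*(1125826/2239569 - 1746508/(-333)) = 2*(1125826*(1/2239569) - 1746508*(-1/333)) = 2*(26182/52083 + 1746508/333) = 2*(10108010530/1927071) = 20216021060/1927071 ≈ 10491.)
sqrt(U + sqrt(-358122 + L)) = sqrt(20216021060/1927071 + sqrt(-358122 + 986628)) = sqrt(20216021060/1927071 + sqrt(628506)) = sqrt(20216021060/1927071 + 3*sqrt(69834))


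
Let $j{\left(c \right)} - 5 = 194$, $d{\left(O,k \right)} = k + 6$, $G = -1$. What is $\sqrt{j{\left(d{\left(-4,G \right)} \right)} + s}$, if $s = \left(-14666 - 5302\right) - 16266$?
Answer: $i \sqrt{36035} \approx 189.83 i$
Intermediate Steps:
$s = -36234$ ($s = -19968 - 16266 = -36234$)
$d{\left(O,k \right)} = 6 + k$
$j{\left(c \right)} = 199$ ($j{\left(c \right)} = 5 + 194 = 199$)
$\sqrt{j{\left(d{\left(-4,G \right)} \right)} + s} = \sqrt{199 - 36234} = \sqrt{-36035} = i \sqrt{36035}$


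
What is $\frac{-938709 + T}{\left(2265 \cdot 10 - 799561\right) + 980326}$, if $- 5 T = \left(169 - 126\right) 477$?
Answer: $- \frac{1571352}{339025} \approx -4.6349$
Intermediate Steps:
$T = - \frac{20511}{5}$ ($T = - \frac{\left(169 - 126\right) 477}{5} = - \frac{43 \cdot 477}{5} = \left(- \frac{1}{5}\right) 20511 = - \frac{20511}{5} \approx -4102.2$)
$\frac{-938709 + T}{\left(2265 \cdot 10 - 799561\right) + 980326} = \frac{-938709 - \frac{20511}{5}}{\left(2265 \cdot 10 - 799561\right) + 980326} = - \frac{4714056}{5 \left(\left(22650 - 799561\right) + 980326\right)} = - \frac{4714056}{5 \left(-776911 + 980326\right)} = - \frac{4714056}{5 \cdot 203415} = \left(- \frac{4714056}{5}\right) \frac{1}{203415} = - \frac{1571352}{339025}$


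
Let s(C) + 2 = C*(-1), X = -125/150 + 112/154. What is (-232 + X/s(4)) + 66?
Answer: -65729/396 ≈ -165.98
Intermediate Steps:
X = -7/66 (X = -125*1/150 + 112*(1/154) = -5/6 + 8/11 = -7/66 ≈ -0.10606)
s(C) = -2 - C (s(C) = -2 + C*(-1) = -2 - C)
(-232 + X/s(4)) + 66 = (-232 - 7/(66*(-2 - 1*4))) + 66 = (-232 - 7/(66*(-2 - 4))) + 66 = (-232 - 7/66/(-6)) + 66 = (-232 - 7/66*(-1/6)) + 66 = (-232 + 7/396) + 66 = -91865/396 + 66 = -65729/396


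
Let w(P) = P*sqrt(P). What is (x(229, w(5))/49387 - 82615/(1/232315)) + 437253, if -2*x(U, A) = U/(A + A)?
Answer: -19192266472 - 229*sqrt(5)/4938700 ≈ -1.9192e+10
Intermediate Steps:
w(P) = P**(3/2)
x(U, A) = -U/(4*A) (x(U, A) = -U/(2*(A + A)) = -U/(2*(2*A)) = -U*1/(2*A)/2 = -U/(4*A))
(x(229, w(5))/49387 - 82615/(1/232315)) + 437253 = (-1/4*229/5**(3/2)/49387 - 82615/(1/232315)) + 437253 = (-1/4*229/5*sqrt(5)*(1/49387) - 82615/1/232315) + 437253 = (-1/4*229*sqrt(5)/25*(1/49387) - 82615*232315) + 437253 = (-229*sqrt(5)/100*(1/49387) - 19192703725) + 437253 = (-229*sqrt(5)/4938700 - 19192703725) + 437253 = (-19192703725 - 229*sqrt(5)/4938700) + 437253 = -19192266472 - 229*sqrt(5)/4938700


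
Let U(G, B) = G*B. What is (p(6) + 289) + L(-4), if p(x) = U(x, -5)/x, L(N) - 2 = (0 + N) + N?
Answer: 278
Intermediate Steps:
U(G, B) = B*G
L(N) = 2 + 2*N (L(N) = 2 + ((0 + N) + N) = 2 + (N + N) = 2 + 2*N)
p(x) = -5 (p(x) = (-5*x)/x = -5)
(p(6) + 289) + L(-4) = (-5 + 289) + (2 + 2*(-4)) = 284 + (2 - 8) = 284 - 6 = 278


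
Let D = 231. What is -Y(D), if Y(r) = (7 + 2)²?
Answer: -81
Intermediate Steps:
Y(r) = 81 (Y(r) = 9² = 81)
-Y(D) = -1*81 = -81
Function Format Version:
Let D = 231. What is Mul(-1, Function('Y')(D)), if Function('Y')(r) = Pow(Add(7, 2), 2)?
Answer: -81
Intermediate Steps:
Function('Y')(r) = 81 (Function('Y')(r) = Pow(9, 2) = 81)
Mul(-1, Function('Y')(D)) = Mul(-1, 81) = -81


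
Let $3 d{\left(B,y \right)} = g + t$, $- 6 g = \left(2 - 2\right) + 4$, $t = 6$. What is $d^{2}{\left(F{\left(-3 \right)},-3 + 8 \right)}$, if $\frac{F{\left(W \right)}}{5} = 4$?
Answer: $\frac{256}{81} \approx 3.1605$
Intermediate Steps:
$g = - \frac{2}{3}$ ($g = - \frac{\left(2 - 2\right) + 4}{6} = - \frac{0 + 4}{6} = \left(- \frac{1}{6}\right) 4 = - \frac{2}{3} \approx -0.66667$)
$F{\left(W \right)} = 20$ ($F{\left(W \right)} = 5 \cdot 4 = 20$)
$d{\left(B,y \right)} = \frac{16}{9}$ ($d{\left(B,y \right)} = \frac{- \frac{2}{3} + 6}{3} = \frac{1}{3} \cdot \frac{16}{3} = \frac{16}{9}$)
$d^{2}{\left(F{\left(-3 \right)},-3 + 8 \right)} = \left(\frac{16}{9}\right)^{2} = \frac{256}{81}$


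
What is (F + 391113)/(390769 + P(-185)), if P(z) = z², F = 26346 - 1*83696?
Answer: 333763/424994 ≈ 0.78534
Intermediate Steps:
F = -57350 (F = 26346 - 83696 = -57350)
(F + 391113)/(390769 + P(-185)) = (-57350 + 391113)/(390769 + (-185)²) = 333763/(390769 + 34225) = 333763/424994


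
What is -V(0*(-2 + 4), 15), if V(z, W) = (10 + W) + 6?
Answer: -31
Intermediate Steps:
V(z, W) = 16 + W
-V(0*(-2 + 4), 15) = -(16 + 15) = -1*31 = -31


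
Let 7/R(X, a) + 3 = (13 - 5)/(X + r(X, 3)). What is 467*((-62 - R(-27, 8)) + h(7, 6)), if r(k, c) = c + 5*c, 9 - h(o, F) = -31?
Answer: -47167/5 ≈ -9433.4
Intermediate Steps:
h(o, F) = 40 (h(o, F) = 9 - 1*(-31) = 9 + 31 = 40)
r(k, c) = 6*c
R(X, a) = 7/(-3 + 8/(18 + X)) (R(X, a) = 7/(-3 + (13 - 5)/(X + 6*3)) = 7/(-3 + 8/(X + 18)) = 7/(-3 + 8/(18 + X)))
467*((-62 - R(-27, 8)) + h(7, 6)) = 467*((-62 - 7*(-18 - 1*(-27))/(46 + 3*(-27))) + 40) = 467*((-62 - 7*(-18 + 27)/(46 - 81)) + 40) = 467*((-62 - 7*9/(-35)) + 40) = 467*((-62 - 7*(-1)*9/35) + 40) = 467*((-62 - 1*(-9/5)) + 40) = 467*((-62 + 9/5) + 40) = 467*(-301/5 + 40) = 467*(-101/5) = -47167/5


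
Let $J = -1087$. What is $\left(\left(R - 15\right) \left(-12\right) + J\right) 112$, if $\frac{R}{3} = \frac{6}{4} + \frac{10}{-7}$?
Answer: $-101872$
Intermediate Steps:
$R = \frac{3}{14}$ ($R = 3 \left(\frac{6}{4} + \frac{10}{-7}\right) = 3 \left(6 \cdot \frac{1}{4} + 10 \left(- \frac{1}{7}\right)\right) = 3 \left(\frac{3}{2} - \frac{10}{7}\right) = 3 \cdot \frac{1}{14} = \frac{3}{14} \approx 0.21429$)
$\left(\left(R - 15\right) \left(-12\right) + J\right) 112 = \left(\left(\frac{3}{14} - 15\right) \left(-12\right) - 1087\right) 112 = \left(\left(- \frac{207}{14}\right) \left(-12\right) - 1087\right) 112 = \left(\frac{1242}{7} - 1087\right) 112 = \left(- \frac{6367}{7}\right) 112 = -101872$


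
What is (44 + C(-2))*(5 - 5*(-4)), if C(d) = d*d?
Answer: 1200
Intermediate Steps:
C(d) = d**2
(44 + C(-2))*(5 - 5*(-4)) = (44 + (-2)**2)*(5 - 5*(-4)) = (44 + 4)*(5 + 20) = 48*25 = 1200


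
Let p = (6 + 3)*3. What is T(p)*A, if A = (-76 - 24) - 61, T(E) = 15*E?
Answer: -65205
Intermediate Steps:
p = 27 (p = 9*3 = 27)
A = -161 (A = -100 - 61 = -161)
T(p)*A = (15*27)*(-161) = 405*(-161) = -65205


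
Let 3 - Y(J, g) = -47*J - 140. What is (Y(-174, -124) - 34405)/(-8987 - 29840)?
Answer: 42440/38827 ≈ 1.0931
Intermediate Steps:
Y(J, g) = 143 + 47*J (Y(J, g) = 3 - (-47*J - 140) = 3 - (-140 - 47*J) = 3 + (140 + 47*J) = 143 + 47*J)
(Y(-174, -124) - 34405)/(-8987 - 29840) = ((143 + 47*(-174)) - 34405)/(-8987 - 29840) = ((143 - 8178) - 34405)/(-38827) = (-8035 - 34405)*(-1/38827) = -42440*(-1/38827) = 42440/38827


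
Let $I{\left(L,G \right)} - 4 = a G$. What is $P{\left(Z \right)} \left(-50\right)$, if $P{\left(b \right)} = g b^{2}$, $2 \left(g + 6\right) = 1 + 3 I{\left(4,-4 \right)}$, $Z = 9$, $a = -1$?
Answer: $-26325$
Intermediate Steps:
$I{\left(L,G \right)} = 4 - G$
$g = \frac{13}{2}$ ($g = -6 + \frac{1 + 3 \left(4 - -4\right)}{2} = -6 + \frac{1 + 3 \left(4 + 4\right)}{2} = -6 + \frac{1 + 3 \cdot 8}{2} = -6 + \frac{1 + 24}{2} = -6 + \frac{1}{2} \cdot 25 = -6 + \frac{25}{2} = \frac{13}{2} \approx 6.5$)
$P{\left(b \right)} = \frac{13 b^{2}}{2}$
$P{\left(Z \right)} \left(-50\right) = \frac{13 \cdot 9^{2}}{2} \left(-50\right) = \frac{13}{2} \cdot 81 \left(-50\right) = \frac{1053}{2} \left(-50\right) = -26325$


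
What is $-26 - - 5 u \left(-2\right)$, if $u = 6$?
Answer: $-86$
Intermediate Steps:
$-26 - - 5 u \left(-2\right) = -26 - \left(-5\right) 6 \left(-2\right) = -26 - \left(-30\right) \left(-2\right) = -26 - 60 = -86$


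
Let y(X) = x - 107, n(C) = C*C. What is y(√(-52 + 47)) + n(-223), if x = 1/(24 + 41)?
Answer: 3225431/65 ≈ 49622.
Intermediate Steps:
n(C) = C²
x = 1/65 ≈ 0.015385
y(X) = -6954/65 (y(X) = 1/65 - 107 = -6954/65)
y(√(-52 + 47)) + n(-223) = -6954/65 + (-223)² = -6954/65 + 49729 = 3225431/65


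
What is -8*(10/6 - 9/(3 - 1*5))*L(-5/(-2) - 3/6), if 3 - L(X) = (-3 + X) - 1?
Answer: -740/3 ≈ -246.67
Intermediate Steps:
L(X) = 7 - X (L(X) = 3 - ((-3 + X) - 1) = 3 - (-4 + X) = 3 + (4 - X) = 7 - X)
-8*(10/6 - 9/(3 - 1*5))*L(-5/(-2) - 3/6) = -8*(10/6 - 9/(3 - 1*5))*(7 - (-5/(-2) - 3/6)) = -8*(10*(⅙) - 9/(3 - 5))*(7 - (-5*(-½) - 3*⅙)) = -8*(5/3 - 9/(-2))*(7 - (5/2 - ½)) = -8*(5/3 - 9*(-½))*(7 - 1*2) = -8*(5/3 + 9/2)*(7 - 2) = -148*5/3 = -8*185/6 = -740/3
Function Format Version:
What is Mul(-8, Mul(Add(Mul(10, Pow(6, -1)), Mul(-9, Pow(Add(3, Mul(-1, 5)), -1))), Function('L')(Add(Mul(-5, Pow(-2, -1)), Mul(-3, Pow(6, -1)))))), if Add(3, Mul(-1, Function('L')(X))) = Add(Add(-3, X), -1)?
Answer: Rational(-740, 3) ≈ -246.67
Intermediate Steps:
Function('L')(X) = Add(7, Mul(-1, X)) (Function('L')(X) = Add(3, Mul(-1, Add(Add(-3, X), -1))) = Add(3, Mul(-1, Add(-4, X))) = Add(3, Add(4, Mul(-1, X))) = Add(7, Mul(-1, X)))
Mul(-8, Mul(Add(Mul(10, Pow(6, -1)), Mul(-9, Pow(Add(3, Mul(-1, 5)), -1))), Function('L')(Add(Mul(-5, Pow(-2, -1)), Mul(-3, Pow(6, -1)))))) = Mul(-8, Mul(Add(Mul(10, Pow(6, -1)), Mul(-9, Pow(Add(3, Mul(-1, 5)), -1))), Add(7, Mul(-1, Add(Mul(-5, Pow(-2, -1)), Mul(-3, Pow(6, -1))))))) = Mul(-8, Mul(Add(Mul(10, Rational(1, 6)), Mul(-9, Pow(Add(3, -5), -1))), Add(7, Mul(-1, Add(Mul(-5, Rational(-1, 2)), Mul(-3, Rational(1, 6))))))) = Mul(-8, Mul(Add(Rational(5, 3), Mul(-9, Pow(-2, -1))), Add(7, Mul(-1, Add(Rational(5, 2), Rational(-1, 2)))))) = Mul(-8, Mul(Add(Rational(5, 3), Mul(-9, Rational(-1, 2))), Add(7, Mul(-1, 2)))) = Mul(-8, Mul(Add(Rational(5, 3), Rational(9, 2)), Add(7, -2))) = Mul(-8, Mul(Rational(37, 6), 5)) = Mul(-8, Rational(185, 6)) = Rational(-740, 3)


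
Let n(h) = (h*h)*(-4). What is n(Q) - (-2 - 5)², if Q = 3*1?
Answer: -85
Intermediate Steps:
Q = 3
n(h) = -4*h² (n(h) = h²*(-4) = -4*h²)
n(Q) - (-2 - 5)² = -4*3² - (-2 - 5)² = -4*9 - 1*(-7)² = -36 - 1*49 = -36 - 49 = -85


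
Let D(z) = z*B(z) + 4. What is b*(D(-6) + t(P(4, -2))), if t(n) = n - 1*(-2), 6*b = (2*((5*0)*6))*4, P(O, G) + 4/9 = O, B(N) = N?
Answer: 0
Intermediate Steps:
P(O, G) = -4/9 + O
b = 0 (b = ((2*((5*0)*6))*4)/6 = ((2*(0*6))*4)/6 = ((2*0)*4)/6 = (0*4)/6 = (⅙)*0 = 0)
D(z) = 4 + z² (D(z) = z*z + 4 = z² + 4 = 4 + z²)
t(n) = 2 + n (t(n) = n + 2 = 2 + n)
b*(D(-6) + t(P(4, -2))) = 0*((4 + (-6)²) + (2 + (-4/9 + 4))) = 0*((4 + 36) + (2 + 32/9)) = 0*(40 + 50/9) = 0*(410/9) = 0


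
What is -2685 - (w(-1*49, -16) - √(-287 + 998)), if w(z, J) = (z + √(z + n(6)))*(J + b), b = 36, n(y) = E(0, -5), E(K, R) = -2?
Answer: -1705 + 3*√79 - 20*I*√51 ≈ -1678.3 - 142.83*I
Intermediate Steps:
n(y) = -2
w(z, J) = (36 + J)*(z + √(-2 + z)) (w(z, J) = (z + √(z - 2))*(J + 36) = (z + √(-2 + z))*(36 + J) = (36 + J)*(z + √(-2 + z)))
-2685 - (w(-1*49, -16) - √(-287 + 998)) = -2685 - ((36*(-1*49) + 36*√(-2 - 1*49) - (-16)*49 - 16*√(-2 - 1*49)) - √(-287 + 998)) = -2685 - ((36*(-49) + 36*√(-2 - 49) - 16*(-49) - 16*√(-2 - 49)) - √711) = -2685 - ((-1764 + 36*√(-51) + 784 - 16*I*√51) - 3*√79) = -2685 - ((-1764 + 36*(I*√51) + 784 - 16*I*√51) - 3*√79) = -2685 - ((-1764 + 36*I*√51 + 784 - 16*I*√51) - 3*√79) = -2685 - ((-980 + 20*I*√51) - 3*√79) = -2685 - (-980 - 3*√79 + 20*I*√51) = -2685 + (980 + 3*√79 - 20*I*√51) = -1705 + 3*√79 - 20*I*√51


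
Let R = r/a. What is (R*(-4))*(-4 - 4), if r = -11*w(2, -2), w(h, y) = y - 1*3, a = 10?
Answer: 176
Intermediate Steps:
w(h, y) = -3 + y (w(h, y) = y - 3 = -3 + y)
r = 55 (r = -11*(-3 - 2) = -11*(-5) = 55)
R = 11/2 (R = 55/10 = 55*(⅒) = 11/2 ≈ 5.5000)
(R*(-4))*(-4 - 4) = ((11/2)*(-4))*(-4 - 4) = -22*(-8) = 176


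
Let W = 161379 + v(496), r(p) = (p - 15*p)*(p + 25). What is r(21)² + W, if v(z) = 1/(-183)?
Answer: 33499971764/183 ≈ 1.8306e+8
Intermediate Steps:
r(p) = -14*p*(25 + p) (r(p) = (-14*p)*(25 + p) = -14*p*(25 + p))
v(z) = -1/183
W = 29532356/183 (W = 161379 - 1/183 = 29532356/183 ≈ 1.6138e+5)
r(21)² + W = (-14*21*(25 + 21))² + 29532356/183 = (-14*21*46)² + 29532356/183 = (-13524)² + 29532356/183 = 182898576 + 29532356/183 = 33499971764/183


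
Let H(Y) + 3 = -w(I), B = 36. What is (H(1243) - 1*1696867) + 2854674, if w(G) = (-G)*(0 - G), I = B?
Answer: 1156508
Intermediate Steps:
I = 36
w(G) = G**2 (w(G) = (-G)*(-G) = G**2)
H(Y) = -1299 (H(Y) = -3 - 1*36**2 = -3 - 1*1296 = -3 - 1296 = -1299)
(H(1243) - 1*1696867) + 2854674 = (-1299 - 1*1696867) + 2854674 = (-1299 - 1696867) + 2854674 = -1698166 + 2854674 = 1156508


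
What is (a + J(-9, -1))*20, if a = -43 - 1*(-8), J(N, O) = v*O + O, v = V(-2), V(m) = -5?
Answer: -620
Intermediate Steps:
v = -5
J(N, O) = -4*O (J(N, O) = -5*O + O = -4*O)
a = -35 (a = -43 + 8 = -35)
(a + J(-9, -1))*20 = (-35 - 4*(-1))*20 = (-35 + 4)*20 = -31*20 = -620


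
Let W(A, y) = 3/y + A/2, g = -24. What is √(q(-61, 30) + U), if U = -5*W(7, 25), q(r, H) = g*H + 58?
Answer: I*√68010/10 ≈ 26.079*I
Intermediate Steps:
q(r, H) = 58 - 24*H (q(r, H) = -24*H + 58 = 58 - 24*H)
W(A, y) = A/2 + 3/y (W(A, y) = 3/y + A*(½) = 3/y + A/2 = A/2 + 3/y)
U = -181/10 (U = -5*((½)*7 + 3/25) = -5*(7/2 + 3*(1/25)) = -5*(7/2 + 3/25) = -5*181/50 = -181/10 ≈ -18.100)
√(q(-61, 30) + U) = √((58 - 24*30) - 181/10) = √((58 - 720) - 181/10) = √(-662 - 181/10) = √(-6801/10) = I*√68010/10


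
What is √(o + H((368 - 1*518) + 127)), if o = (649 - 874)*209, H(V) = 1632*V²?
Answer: √816303 ≈ 903.50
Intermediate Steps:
o = -47025 (o = -225*209 = -47025)
√(o + H((368 - 1*518) + 127)) = √(-47025 + 1632*((368 - 1*518) + 127)²) = √(-47025 + 1632*((368 - 518) + 127)²) = √(-47025 + 1632*(-150 + 127)²) = √(-47025 + 1632*(-23)²) = √(-47025 + 1632*529) = √(-47025 + 863328) = √816303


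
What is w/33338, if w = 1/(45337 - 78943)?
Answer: -1/1120356828 ≈ -8.9257e-10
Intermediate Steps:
w = -1/33606 (w = 1/(-33606) = -1/33606 ≈ -2.9757e-5)
w/33338 = -1/33606/33338 = -1/33606*1/33338 = -1/1120356828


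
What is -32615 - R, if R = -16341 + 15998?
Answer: -32272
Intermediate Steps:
R = -343
-32615 - R = -32615 - 1*(-343) = -32615 + 343 = -32272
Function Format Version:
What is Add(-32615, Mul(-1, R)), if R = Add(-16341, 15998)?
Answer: -32272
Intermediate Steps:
R = -343
Add(-32615, Mul(-1, R)) = Add(-32615, Mul(-1, -343)) = Add(-32615, 343) = -32272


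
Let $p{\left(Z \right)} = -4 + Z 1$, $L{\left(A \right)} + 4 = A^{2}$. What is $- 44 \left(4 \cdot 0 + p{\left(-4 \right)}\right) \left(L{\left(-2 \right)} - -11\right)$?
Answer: $3872$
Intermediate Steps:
$L{\left(A \right)} = -4 + A^{2}$
$p{\left(Z \right)} = -4 + Z$
$- 44 \left(4 \cdot 0 + p{\left(-4 \right)}\right) \left(L{\left(-2 \right)} - -11\right) = - 44 \left(4 \cdot 0 - 8\right) \left(\left(-4 + \left(-2\right)^{2}\right) - -11\right) = - 44 \left(0 - 8\right) \left(\left(-4 + 4\right) + 11\right) = \left(-44\right) \left(-8\right) \left(0 + 11\right) = 352 \cdot 11 = 3872$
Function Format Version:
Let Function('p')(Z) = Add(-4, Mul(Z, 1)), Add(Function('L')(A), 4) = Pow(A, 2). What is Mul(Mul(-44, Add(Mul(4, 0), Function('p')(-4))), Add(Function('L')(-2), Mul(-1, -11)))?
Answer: 3872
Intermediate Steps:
Function('L')(A) = Add(-4, Pow(A, 2))
Function('p')(Z) = Add(-4, Z)
Mul(Mul(-44, Add(Mul(4, 0), Function('p')(-4))), Add(Function('L')(-2), Mul(-1, -11))) = Mul(Mul(-44, Add(Mul(4, 0), Add(-4, -4))), Add(Add(-4, Pow(-2, 2)), Mul(-1, -11))) = Mul(Mul(-44, Add(0, -8)), Add(Add(-4, 4), 11)) = Mul(Mul(-44, -8), Add(0, 11)) = Mul(352, 11) = 3872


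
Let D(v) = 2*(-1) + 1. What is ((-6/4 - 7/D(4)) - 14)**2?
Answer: 289/4 ≈ 72.250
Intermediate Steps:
D(v) = -1 (D(v) = -2 + 1 = -1)
((-6/4 - 7/D(4)) - 14)**2 = ((-6/4 - 7/(-1)) - 14)**2 = ((-6*1/4 - 7*(-1)) - 14)**2 = ((-3/2 + 7) - 14)**2 = (11/2 - 14)**2 = (-17/2)**2 = 289/4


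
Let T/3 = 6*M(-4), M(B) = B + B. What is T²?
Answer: 20736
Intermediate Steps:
M(B) = 2*B
T = -144 (T = 3*(6*(2*(-4))) = 3*(6*(-8)) = 3*(-48) = -144)
T² = (-144)² = 20736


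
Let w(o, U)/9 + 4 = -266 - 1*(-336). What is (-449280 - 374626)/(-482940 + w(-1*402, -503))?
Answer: 411953/241173 ≈ 1.7081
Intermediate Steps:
w(o, U) = 594 (w(o, U) = -36 + 9*(-266 - 1*(-336)) = -36 + 9*(-266 + 336) = -36 + 9*70 = -36 + 630 = 594)
(-449280 - 374626)/(-482940 + w(-1*402, -503)) = (-449280 - 374626)/(-482940 + 594) = -823906/(-482346) = -823906*(-1/482346) = 411953/241173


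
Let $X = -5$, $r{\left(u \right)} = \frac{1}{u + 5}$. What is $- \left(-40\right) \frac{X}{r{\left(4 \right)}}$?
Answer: $-1800$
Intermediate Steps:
$r{\left(u \right)} = \frac{1}{5 + u}$
$- \left(-40\right) \frac{X}{r{\left(4 \right)}} = - \left(-40\right) \left(- \frac{5}{\frac{1}{5 + 4}}\right) = - \left(-40\right) \left(- \frac{5}{\frac{1}{9}}\right) = - \left(-40\right) \left(- 5 \frac{1}{\frac{1}{9}}\right) = - \left(-40\right) \left(\left(-5\right) 9\right) = - \left(-40\right) \left(-45\right) = \left(-1\right) 1800 = -1800$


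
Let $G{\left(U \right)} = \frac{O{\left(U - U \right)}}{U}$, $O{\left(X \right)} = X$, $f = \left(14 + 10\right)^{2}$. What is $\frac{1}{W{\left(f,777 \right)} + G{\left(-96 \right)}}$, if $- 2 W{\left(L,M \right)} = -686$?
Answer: $\frac{1}{343} \approx 0.0029155$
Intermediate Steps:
$f = 576$ ($f = 24^{2} = 576$)
$W{\left(L,M \right)} = 343$ ($W{\left(L,M \right)} = \left(- \frac{1}{2}\right) \left(-686\right) = 343$)
$G{\left(U \right)} = 0$ ($G{\left(U \right)} = \frac{U - U}{U} = \frac{0}{U} = 0$)
$\frac{1}{W{\left(f,777 \right)} + G{\left(-96 \right)}} = \frac{1}{343 + 0} = \frac{1}{343}$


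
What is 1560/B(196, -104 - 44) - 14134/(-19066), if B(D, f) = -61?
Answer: -14440393/581513 ≈ -24.832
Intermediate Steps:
1560/B(196, -104 - 44) - 14134/(-19066) = 1560/(-61) - 14134/(-19066) = 1560*(-1/61) - 14134*(-1/19066) = -1560/61 + 7067/9533 = -14440393/581513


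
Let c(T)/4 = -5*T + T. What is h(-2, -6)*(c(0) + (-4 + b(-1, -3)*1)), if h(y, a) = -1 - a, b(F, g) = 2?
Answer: -10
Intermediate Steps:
c(T) = -16*T (c(T) = 4*(-5*T + T) = 4*(-4*T) = -16*T)
h(-2, -6)*(c(0) + (-4 + b(-1, -3)*1)) = (-1 - 1*(-6))*(-16*0 + (-4 + 2*1)) = (-1 + 6)*(0 + (-4 + 2)) = 5*(0 - 2) = 5*(-2) = -10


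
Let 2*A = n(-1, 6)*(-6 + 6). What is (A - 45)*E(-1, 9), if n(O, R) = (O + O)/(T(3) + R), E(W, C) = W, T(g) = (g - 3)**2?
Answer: 45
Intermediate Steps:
T(g) = (-3 + g)**2
n(O, R) = 2*O/R (n(O, R) = (O + O)/((-3 + 3)**2 + R) = (2*O)/(0**2 + R) = (2*O)/(0 + R) = (2*O)/R = 2*O/R)
A = 0 (A = ((2*(-1)/6)*(-6 + 6))/2 = ((2*(-1)*(1/6))*0)/2 = (-1/3*0)/2 = (1/2)*0 = 0)
(A - 45)*E(-1, 9) = (0 - 45)*(-1) = -45*(-1) = 45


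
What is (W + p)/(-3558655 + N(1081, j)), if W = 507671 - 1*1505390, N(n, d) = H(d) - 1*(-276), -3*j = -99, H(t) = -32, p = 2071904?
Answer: -1074185/3558411 ≈ -0.30187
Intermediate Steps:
j = 33 (j = -⅓*(-99) = 33)
N(n, d) = 244 (N(n, d) = -32 - 1*(-276) = -32 + 276 = 244)
W = -997719 (W = 507671 - 1505390 = -997719)
(W + p)/(-3558655 + N(1081, j)) = (-997719 + 2071904)/(-3558655 + 244) = 1074185/(-3558411) = 1074185*(-1/3558411) = -1074185/3558411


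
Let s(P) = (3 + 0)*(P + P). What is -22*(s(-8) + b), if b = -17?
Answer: 1430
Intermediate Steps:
s(P) = 6*P (s(P) = 3*(2*P) = 6*P)
-22*(s(-8) + b) = -22*(6*(-8) - 17) = -22*(-48 - 17) = -22*(-65) = 1430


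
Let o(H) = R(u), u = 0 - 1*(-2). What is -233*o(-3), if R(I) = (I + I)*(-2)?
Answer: 1864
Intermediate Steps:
u = 2 (u = 0 + 2 = 2)
R(I) = -4*I (R(I) = (2*I)*(-2) = -4*I)
o(H) = -8 (o(H) = -4*2 = -8)
-233*o(-3) = -233*(-8) = 1864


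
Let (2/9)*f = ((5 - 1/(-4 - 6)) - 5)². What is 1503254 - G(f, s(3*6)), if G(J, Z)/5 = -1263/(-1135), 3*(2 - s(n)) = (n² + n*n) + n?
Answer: 341237395/227 ≈ 1.5032e+6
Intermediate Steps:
s(n) = 2 - 2*n²/3 - n/3 (s(n) = 2 - ((n² + n*n) + n)/3 = 2 - ((n² + n²) + n)/3 = 2 - (2*n² + n)/3 = 2 - (n + 2*n²)/3 = 2 + (-2*n²/3 - n/3) = 2 - 2*n²/3 - n/3)
f = 9/200 (f = 9*((5 - 1/(-4 - 6)) - 5)²/2 = 9*((5 - 1/(-10)) - 5)²/2 = 9*((5 - 1*(-⅒)) - 5)²/2 = 9*((5 + ⅒) - 5)²/2 = 9*(51/10 - 5)²/2 = 9*(⅒)²/2 = (9/2)*(1/100) = 9/200 ≈ 0.045000)
G(J, Z) = 1263/227 (G(J, Z) = 5*(-1263/(-1135)) = 5*(-1263*(-1/1135)) = 5*(1263/1135) = 1263/227)
1503254 - G(f, s(3*6)) = 1503254 - 1*1263/227 = 1503254 - 1263/227 = 341237395/227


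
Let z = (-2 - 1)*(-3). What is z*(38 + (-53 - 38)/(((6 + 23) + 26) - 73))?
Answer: 775/2 ≈ 387.50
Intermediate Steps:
z = 9 (z = -3*(-3) = 9)
z*(38 + (-53 - 38)/(((6 + 23) + 26) - 73)) = 9*(38 + (-53 - 38)/(((6 + 23) + 26) - 73)) = 9*(38 - 91/((29 + 26) - 73)) = 9*(38 - 91/(55 - 73)) = 9*(38 - 91/(-18)) = 9*(38 - 91*(-1/18)) = 9*(38 + 91/18) = 9*(775/18) = 775/2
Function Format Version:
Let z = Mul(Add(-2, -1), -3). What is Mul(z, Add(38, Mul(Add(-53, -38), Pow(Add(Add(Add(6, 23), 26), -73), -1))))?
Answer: Rational(775, 2) ≈ 387.50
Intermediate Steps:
z = 9 (z = Mul(-3, -3) = 9)
Mul(z, Add(38, Mul(Add(-53, -38), Pow(Add(Add(Add(6, 23), 26), -73), -1)))) = Mul(9, Add(38, Mul(Add(-53, -38), Pow(Add(Add(Add(6, 23), 26), -73), -1)))) = Mul(9, Add(38, Mul(-91, Pow(Add(Add(29, 26), -73), -1)))) = Mul(9, Add(38, Mul(-91, Pow(Add(55, -73), -1)))) = Mul(9, Add(38, Mul(-91, Pow(-18, -1)))) = Mul(9, Add(38, Mul(-91, Rational(-1, 18)))) = Mul(9, Add(38, Rational(91, 18))) = Mul(9, Rational(775, 18)) = Rational(775, 2)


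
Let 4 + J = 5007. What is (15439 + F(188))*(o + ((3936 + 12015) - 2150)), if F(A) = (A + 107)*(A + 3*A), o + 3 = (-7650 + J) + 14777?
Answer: 6152169912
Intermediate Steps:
J = 5003 (J = -4 + 5007 = 5003)
o = 12127 (o = -3 + ((-7650 + 5003) + 14777) = -3 + (-2647 + 14777) = -3 + 12130 = 12127)
F(A) = 4*A*(107 + A) (F(A) = (107 + A)*(4*A) = 4*A*(107 + A))
(15439 + F(188))*(o + ((3936 + 12015) - 2150)) = (15439 + 4*188*(107 + 188))*(12127 + ((3936 + 12015) - 2150)) = (15439 + 4*188*295)*(12127 + (15951 - 2150)) = (15439 + 221840)*(12127 + 13801) = 237279*25928 = 6152169912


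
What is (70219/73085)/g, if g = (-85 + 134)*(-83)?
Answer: -70219/297236695 ≈ -0.00023624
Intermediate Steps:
g = -4067 (g = 49*(-83) = -4067)
(70219/73085)/g = (70219/73085)/(-4067) = (70219*(1/73085))*(-1/4067) = (70219/73085)*(-1/4067) = -70219/297236695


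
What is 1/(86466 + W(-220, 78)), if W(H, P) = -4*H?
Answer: 1/87346 ≈ 1.1449e-5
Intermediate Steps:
1/(86466 + W(-220, 78)) = 1/(86466 - 4*(-220)) = 1/(86466 + 880) = 1/87346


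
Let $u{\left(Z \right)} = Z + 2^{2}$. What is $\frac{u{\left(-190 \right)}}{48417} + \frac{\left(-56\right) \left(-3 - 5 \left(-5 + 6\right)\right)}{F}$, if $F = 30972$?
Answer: $\frac{1327502}{124964277} \approx 0.010623$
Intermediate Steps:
$u{\left(Z \right)} = 4 + Z$ ($u{\left(Z \right)} = Z + 4 = 4 + Z$)
$\frac{u{\left(-190 \right)}}{48417} + \frac{\left(-56\right) \left(-3 - 5 \left(-5 + 6\right)\right)}{F} = \frac{4 - 190}{48417} + \frac{\left(-56\right) \left(-3 - 5 \left(-5 + 6\right)\right)}{30972} = \left(-186\right) \frac{1}{48417} + - 56 \left(-3 - 5\right) \frac{1}{30972} = - \frac{62}{16139} + - 56 \left(-3 - 5\right) \frac{1}{30972} = - \frac{62}{16139} + \left(-56\right) \left(-8\right) \frac{1}{30972} = - \frac{62}{16139} + 448 \cdot \frac{1}{30972} = - \frac{62}{16139} + \frac{112}{7743} = \frac{1327502}{124964277}$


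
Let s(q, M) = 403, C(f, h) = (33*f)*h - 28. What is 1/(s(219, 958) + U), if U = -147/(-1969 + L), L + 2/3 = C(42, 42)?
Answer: 168643/67962688 ≈ 0.0024814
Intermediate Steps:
C(f, h) = -28 + 33*f*h (C(f, h) = 33*f*h - 28 = -28 + 33*f*h)
L = 174550/3 (L = -2/3 + (-28 + 33*42*42) = -2/3 + (-28 + 58212) = -2/3 + 58184 = 174550/3 ≈ 58183.)
U = -441/168643 (U = -147/(-1969 + 174550/3) = -147/(168643/3) = (3/168643)*(-147) = -441/168643 ≈ -0.0026150)
1/(s(219, 958) + U) = 1/(403 - 441/168643) = 1/(67962688/168643) = 168643/67962688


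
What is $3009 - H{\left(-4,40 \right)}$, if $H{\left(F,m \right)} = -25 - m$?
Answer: $3074$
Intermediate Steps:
$3009 - H{\left(-4,40 \right)} = 3009 - \left(-25 - 40\right) = 3009 - -65 = 3009 + 65 = 3074$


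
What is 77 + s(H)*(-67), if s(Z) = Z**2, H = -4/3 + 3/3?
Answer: 626/9 ≈ 69.556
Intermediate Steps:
H = -1/3 (H = -4*1/3 + 3*(1/3) = -4/3 + 1 = -1/3 ≈ -0.33333)
77 + s(H)*(-67) = 77 + (-1/3)**2*(-67) = 77 + (1/9)*(-67) = 77 - 67/9 = 626/9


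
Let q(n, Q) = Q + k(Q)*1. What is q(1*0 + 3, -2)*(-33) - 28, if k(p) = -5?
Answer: 203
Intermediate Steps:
q(n, Q) = -5 + Q (q(n, Q) = Q - 5*1 = Q - 5 = -5 + Q)
q(1*0 + 3, -2)*(-33) - 28 = (-5 - 2)*(-33) - 28 = -7*(-33) - 28 = 231 - 28 = 203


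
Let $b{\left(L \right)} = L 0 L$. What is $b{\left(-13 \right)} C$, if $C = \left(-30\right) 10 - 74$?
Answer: $0$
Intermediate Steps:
$C = -374$ ($C = -300 - 74 = -374$)
$b{\left(L \right)} = 0$ ($b{\left(L \right)} = 0 L = 0$)
$b{\left(-13 \right)} C = 0 \left(-374\right) = 0$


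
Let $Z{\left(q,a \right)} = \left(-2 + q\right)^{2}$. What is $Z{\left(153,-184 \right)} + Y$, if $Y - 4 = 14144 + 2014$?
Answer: $38963$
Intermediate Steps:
$Y = 16162$ ($Y = 4 + \left(14144 + 2014\right) = 4 + 16158 = 16162$)
$Z{\left(153,-184 \right)} + Y = \left(-2 + 153\right)^{2} + 16162 = 151^{2} + 16162 = 22801 + 16162 = 38963$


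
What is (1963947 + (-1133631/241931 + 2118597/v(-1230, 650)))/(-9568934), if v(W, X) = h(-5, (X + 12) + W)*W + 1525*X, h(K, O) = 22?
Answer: -458124329891679747/2232120841914651260 ≈ -0.20524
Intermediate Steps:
v(W, X) = 22*W + 1525*X
(1963947 + (-1133631/241931 + 2118597/v(-1230, 650)))/(-9568934) = (1963947 + (-1133631/241931 + 2118597/(22*(-1230) + 1525*650)))/(-9568934) = (1963947 + (-1133631*1/241931 + 2118597/(-27060 + 991250)))*(-1/9568934) = (1963947 + (-1133631/241931 + 2118597/964190))*(-1/9568934) = (1963947 - 580481383083/233267450890)*(-1/9568934) = (458124329891679747/233267450890)*(-1/9568934) = -458124329891679747/2232120841914651260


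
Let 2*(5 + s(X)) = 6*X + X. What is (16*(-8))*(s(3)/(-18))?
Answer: 352/9 ≈ 39.111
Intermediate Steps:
s(X) = -5 + 7*X/2 (s(X) = -5 + (6*X + X)/2 = -5 + (7*X)/2 = -5 + 7*X/2)
(16*(-8))*(s(3)/(-18)) = (16*(-8))*((-5 + (7/2)*3)/(-18)) = -128*(-5 + 21/2)*(-1)/18 = -704*(-1)/18 = -128*(-11/36) = 352/9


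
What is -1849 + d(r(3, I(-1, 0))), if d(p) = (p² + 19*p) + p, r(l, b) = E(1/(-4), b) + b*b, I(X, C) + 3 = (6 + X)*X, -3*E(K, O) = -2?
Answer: 32635/9 ≈ 3626.1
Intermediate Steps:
E(K, O) = ⅔ (E(K, O) = -⅓*(-2) = ⅔)
I(X, C) = -3 + X*(6 + X) (I(X, C) = -3 + (6 + X)*X = -3 + X*(6 + X))
r(l, b) = ⅔ + b² (r(l, b) = ⅔ + b*b = ⅔ + b²)
d(p) = p² + 20*p
-1849 + d(r(3, I(-1, 0))) = -1849 + (⅔ + (-3 + (-1)² + 6*(-1))²)*(20 + (⅔ + (-3 + (-1)² + 6*(-1))²)) = -1849 + (⅔ + (-3 + 1 - 6)²)*(20 + (⅔ + (-3 + 1 - 6)²)) = -1849 + (⅔ + (-8)²)*(20 + (⅔ + (-8)²)) = -1849 + (⅔ + 64)*(20 + (⅔ + 64)) = -1849 + 194*(20 + 194/3)/3 = -1849 + (194/3)*(254/3) = -1849 + 49276/9 = 32635/9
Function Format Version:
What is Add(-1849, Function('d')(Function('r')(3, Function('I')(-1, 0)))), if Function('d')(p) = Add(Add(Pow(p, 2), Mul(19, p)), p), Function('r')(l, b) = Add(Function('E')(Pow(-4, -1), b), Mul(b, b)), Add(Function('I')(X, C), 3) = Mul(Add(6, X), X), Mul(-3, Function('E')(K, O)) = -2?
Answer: Rational(32635, 9) ≈ 3626.1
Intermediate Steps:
Function('E')(K, O) = Rational(2, 3) (Function('E')(K, O) = Mul(Rational(-1, 3), -2) = Rational(2, 3))
Function('I')(X, C) = Add(-3, Mul(X, Add(6, X))) (Function('I')(X, C) = Add(-3, Mul(Add(6, X), X)) = Add(-3, Mul(X, Add(6, X))))
Function('r')(l, b) = Add(Rational(2, 3), Pow(b, 2)) (Function('r')(l, b) = Add(Rational(2, 3), Mul(b, b)) = Add(Rational(2, 3), Pow(b, 2)))
Function('d')(p) = Add(Pow(p, 2), Mul(20, p))
Add(-1849, Function('d')(Function('r')(3, Function('I')(-1, 0)))) = Add(-1849, Mul(Add(Rational(2, 3), Pow(Add(-3, Pow(-1, 2), Mul(6, -1)), 2)), Add(20, Add(Rational(2, 3), Pow(Add(-3, Pow(-1, 2), Mul(6, -1)), 2))))) = Add(-1849, Mul(Add(Rational(2, 3), Pow(Add(-3, 1, -6), 2)), Add(20, Add(Rational(2, 3), Pow(Add(-3, 1, -6), 2))))) = Add(-1849, Mul(Add(Rational(2, 3), Pow(-8, 2)), Add(20, Add(Rational(2, 3), Pow(-8, 2))))) = Add(-1849, Mul(Add(Rational(2, 3), 64), Add(20, Add(Rational(2, 3), 64)))) = Add(-1849, Mul(Rational(194, 3), Add(20, Rational(194, 3)))) = Add(-1849, Mul(Rational(194, 3), Rational(254, 3))) = Add(-1849, Rational(49276, 9)) = Rational(32635, 9)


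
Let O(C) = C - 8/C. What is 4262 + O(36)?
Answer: 38680/9 ≈ 4297.8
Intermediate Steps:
4262 + O(36) = 4262 + (36 - 8/36) = 4262 + (36 - 8*1/36) = 4262 + (36 - 2/9) = 4262 + 322/9 = 38680/9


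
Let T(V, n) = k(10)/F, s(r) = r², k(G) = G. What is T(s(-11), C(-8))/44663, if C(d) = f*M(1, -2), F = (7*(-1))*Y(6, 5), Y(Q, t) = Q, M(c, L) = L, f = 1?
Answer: -5/937923 ≈ -5.3309e-6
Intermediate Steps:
F = -42 (F = (7*(-1))*6 = -7*6 = -42)
C(d) = -2 (C(d) = 1*(-2) = -2)
T(V, n) = -5/21 (T(V, n) = 10/(-42) = 10*(-1/42) = -5/21)
T(s(-11), C(-8))/44663 = -5/21/44663 = -5/21*1/44663 = -5/937923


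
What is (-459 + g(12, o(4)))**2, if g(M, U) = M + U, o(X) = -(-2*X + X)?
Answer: 196249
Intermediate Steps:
o(X) = X (o(X) = -(-1)*X = X)
(-459 + g(12, o(4)))**2 = (-459 + (12 + 4))**2 = (-459 + 16)**2 = (-443)**2 = 196249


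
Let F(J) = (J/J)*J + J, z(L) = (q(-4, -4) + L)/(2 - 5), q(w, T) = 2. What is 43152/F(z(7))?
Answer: -7192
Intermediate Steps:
z(L) = -⅔ - L/3 (z(L) = (2 + L)/(2 - 5) = (2 + L)/(-3) = (2 + L)*(-⅓) = -⅔ - L/3)
F(J) = 2*J (F(J) = 1*J + J = J + J = 2*J)
43152/F(z(7)) = 43152/((2*(-⅔ - ⅓*7))) = 43152/((2*(-⅔ - 7/3))) = 43152/((2*(-3))) = 43152/(-6) = 43152*(-⅙) = -7192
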